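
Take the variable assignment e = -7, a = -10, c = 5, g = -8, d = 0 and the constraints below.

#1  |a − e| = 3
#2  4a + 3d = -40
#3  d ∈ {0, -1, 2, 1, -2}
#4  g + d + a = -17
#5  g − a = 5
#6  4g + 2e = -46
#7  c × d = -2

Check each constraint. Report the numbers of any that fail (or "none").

#1 |-10 − (-7)| = 3 — OK.
#2 4a + 3d = 4(-10) + 3(0) = -40 — OK.
#3 d = 0 is in {0, -1, 2, 1, -2} — OK.
#4 g + d + a = -8 + 0 + (-10) = -18, not -17 — violated.
#5 g − a = -8 − (-10) = 2, not 5 — violated.
#6 4g + 2e = 4(-8) + 2(-7) = -46 — OK.
#7 c × d = 5 × 0 = 0, not -2 — violated.

Violated: 4, 5, and 7.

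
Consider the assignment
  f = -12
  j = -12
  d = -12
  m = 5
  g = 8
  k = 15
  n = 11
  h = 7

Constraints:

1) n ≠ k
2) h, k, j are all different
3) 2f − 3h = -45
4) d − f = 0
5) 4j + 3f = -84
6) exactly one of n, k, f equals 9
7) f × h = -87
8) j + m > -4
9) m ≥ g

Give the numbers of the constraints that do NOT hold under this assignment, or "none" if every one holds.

The assignment fails constraints 6, 7, 8, and 9.

1) n = 11, k = 15; distinct  yes
2) values 7, 15, -12 are pairwise distinct  yes
3) 2f − 3h = 2(-12) − 3(7) = -45  yes
4) d − f = -12 − (-12) = 0  yes
5) 4j + 3f = 4(-12) + 3(-12) = -84  yes
6) n=11, k=15, f=-12; 0 of them equal 9, not exactly one  no
7) f × h = -12 × 7 = -84, not -87  no
8) j + m = -12 + 5 = -7; -7 ≤ -4, bound -4 not met  no
9) m = 5, g = 8; 5 < 8 (want ≥)  no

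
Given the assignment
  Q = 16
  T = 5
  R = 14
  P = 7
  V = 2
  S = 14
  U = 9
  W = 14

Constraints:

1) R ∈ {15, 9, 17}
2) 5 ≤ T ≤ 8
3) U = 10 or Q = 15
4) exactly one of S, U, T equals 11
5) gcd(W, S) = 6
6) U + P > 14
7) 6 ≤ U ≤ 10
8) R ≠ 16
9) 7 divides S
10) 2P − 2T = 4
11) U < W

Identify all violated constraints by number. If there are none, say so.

1) R = 14 is not in {15, 9, 17}  false
2) T = 5 lies in [5, 8]  true
3) U = 9 ≠ 10 and Q = 16 ≠ 15; both disjuncts false  false
4) S=14, U=9, T=5; 0 of them equal 11, not exactly one  false
5) gcd(14, 14) = 14, not 6  false
6) U + P = 9 + 7 = 16; 16 > 14  true
7) U = 9 lies in [6, 10]  true
8) R = 14, and 14 ≠ 16  true
9) 14 / 7 = 2, so 7 divides 14  true
10) 2P − 2T = 2(7) − 2(5) = 4  true
11) U = 9, W = 14; 9 < 14  true

Constraints 1, 3, 4, and 5 do not hold.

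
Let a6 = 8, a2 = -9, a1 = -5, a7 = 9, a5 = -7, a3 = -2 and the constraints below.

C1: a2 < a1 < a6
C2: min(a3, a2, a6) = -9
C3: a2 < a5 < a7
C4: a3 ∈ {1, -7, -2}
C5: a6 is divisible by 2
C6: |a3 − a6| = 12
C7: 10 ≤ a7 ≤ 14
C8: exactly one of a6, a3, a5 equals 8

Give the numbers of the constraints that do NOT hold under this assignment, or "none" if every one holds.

The assignment fails constraints 6 and 7.

C1: values -9 < -5 < 8 — holds.
C2: min(-2, -9, 8) = -9 — holds.
C3: values -9 < -7 < 9 — holds.
C4: a3 = -2 is in {1, -7, -2} — holds.
C5: 8 / 2 = 4, so 2 divides 8 — holds.
C6: |-2 − 8| = 10, not 12 — fails.
C7: a7 = 9 is outside [10, 14] — fails.
C8: a6=8, a3=-2, a5=-7; 1 of them equals 8 — holds.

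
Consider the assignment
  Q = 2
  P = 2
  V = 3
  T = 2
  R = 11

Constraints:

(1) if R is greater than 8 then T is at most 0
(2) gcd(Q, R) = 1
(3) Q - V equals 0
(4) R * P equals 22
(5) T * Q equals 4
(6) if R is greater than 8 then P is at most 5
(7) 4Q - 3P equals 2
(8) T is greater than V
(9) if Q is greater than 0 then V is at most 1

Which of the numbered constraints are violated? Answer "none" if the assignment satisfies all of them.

No — constraints 1, 3, 8, 9 are not satisfied.

(1) R = 11 > 8, so we need T ≤ 0; but T = 2 > 0  ✗
(2) gcd(2, 11) = 1  ✓
(3) Q - V = 2 - 3 = -1, not 0  ✗
(4) R * P = 11 * 2 = 22  ✓
(5) T * Q = 2 * 2 = 4  ✓
(6) R = 11 > 8, so we need P ≤ 5; P = 2 ≤ 5  ✓
(7) 4Q - 3P = 4(2) - 3(2) = 2  ✓
(8) T = 2, V = 3; 2 ≤ 3 (want >)  ✗
(9) Q = 2 > 0, so we need V ≤ 1; but V = 3 > 1  ✗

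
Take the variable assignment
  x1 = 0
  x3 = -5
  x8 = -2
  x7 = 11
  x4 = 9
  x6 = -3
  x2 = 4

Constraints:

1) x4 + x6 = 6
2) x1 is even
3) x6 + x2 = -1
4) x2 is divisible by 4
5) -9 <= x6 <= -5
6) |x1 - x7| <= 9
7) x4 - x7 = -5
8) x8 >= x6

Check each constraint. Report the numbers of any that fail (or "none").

1) x4 + x6 = 9 + (-3) = 6  ✔
2) x1 = 0 is even  ✔
3) x6 + x2 = -3 + 4 = 1, not -1  ✘
4) 4 / 4 = 1, so 4 divides 4  ✔
5) x6 = -3 is outside [-9, -5]  ✘
6) |0 - 11| = 11; 11 > 9, exceeds bound 9  ✘
7) x4 - x7 = 9 - 11 = -2, not -5  ✘
8) x8 = -2, x6 = -3; -2 ≥ -3  ✔

Constraints 3, 5, 6, and 7 are violated.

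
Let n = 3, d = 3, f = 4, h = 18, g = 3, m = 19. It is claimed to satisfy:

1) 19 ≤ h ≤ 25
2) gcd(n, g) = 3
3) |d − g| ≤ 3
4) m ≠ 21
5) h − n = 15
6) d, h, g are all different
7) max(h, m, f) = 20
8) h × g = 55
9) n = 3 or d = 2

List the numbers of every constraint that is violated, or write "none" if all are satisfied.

1) h = 18 is outside [19, 25] — violated.
2) gcd(3, 3) = 3 — OK.
3) |3 − 3| = 0; 0 ≤ 3 — OK.
4) m = 19, and 19 ≠ 21 — OK.
5) h − n = 18 − 3 = 15 — OK.
6) d = g = 3, not all different — violated.
7) max(18, 19, 4) = 19, not 20 — violated.
8) h × g = 18 × 3 = 54, not 55 — violated.
9) n = 3 = 3 (first disjunct) — OK.

Violated: 1, 6, 7, and 8.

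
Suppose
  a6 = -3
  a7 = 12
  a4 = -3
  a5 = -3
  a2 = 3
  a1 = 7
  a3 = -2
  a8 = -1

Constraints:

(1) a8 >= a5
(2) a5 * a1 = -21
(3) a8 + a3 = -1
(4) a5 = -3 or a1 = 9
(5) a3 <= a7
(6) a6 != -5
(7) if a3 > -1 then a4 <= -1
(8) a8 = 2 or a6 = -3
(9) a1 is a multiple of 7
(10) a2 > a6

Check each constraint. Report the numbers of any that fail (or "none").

Constraint 3 does not hold.

(1) a8 = -1, a5 = -3; -1 ≥ -3 — holds.
(2) a5 * a1 = -3 * 7 = -21 — holds.
(3) a8 + a3 = -1 + (-2) = -3, not -1 — fails.
(4) a5 = -3 = -3 (first disjunct) — holds.
(5) a3 = -2, a7 = 12; -2 ≤ 12 — holds.
(6) a6 = -3, and -3 ≠ -5 — holds.
(7) a3 = -2, not > -1; antecedent false, conditional vacuously true — holds.
(8) a8 = -1 ≠ 2, but a6 = -3 = -3 (second disjunct) — holds.
(9) 7 / 7 = 1, so 7 divides 7 — holds.
(10) a2 = 3, a6 = -3; 3 > -3 — holds.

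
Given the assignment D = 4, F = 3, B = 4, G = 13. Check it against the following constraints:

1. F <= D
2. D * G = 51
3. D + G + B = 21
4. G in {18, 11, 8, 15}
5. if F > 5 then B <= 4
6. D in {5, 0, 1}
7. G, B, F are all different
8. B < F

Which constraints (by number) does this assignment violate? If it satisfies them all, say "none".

The assignment fails constraints 2, 4, 6, 8.

1. F = 3, D = 4; 3 ≤ 4  yes
2. D * G = 4 * 13 = 52, not 51  no
3. D + G + B = 4 + 13 + 4 = 21  yes
4. G = 13 is not in {18, 11, 8, 15}  no
5. F = 3, not > 5; antecedent false, conditional vacuously true  yes
6. D = 4 is not in {5, 0, 1}  no
7. values 13, 4, 3 are pairwise distinct  yes
8. B = 4, F = 3; 4 ≥ 3 (want <)  no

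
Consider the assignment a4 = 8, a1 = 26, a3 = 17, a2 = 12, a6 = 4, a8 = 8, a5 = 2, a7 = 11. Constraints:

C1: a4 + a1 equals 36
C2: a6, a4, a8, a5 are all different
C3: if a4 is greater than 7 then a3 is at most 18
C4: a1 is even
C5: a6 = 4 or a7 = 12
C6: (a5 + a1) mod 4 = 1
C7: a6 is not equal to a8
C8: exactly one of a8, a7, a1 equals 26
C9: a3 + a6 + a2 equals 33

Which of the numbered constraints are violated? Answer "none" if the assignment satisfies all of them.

No — constraints 1, 2, and 6 are not satisfied.

C1: a4 + a1 = 8 + 26 = 34, not 36  FAIL
C2: a4 = a8 = 8, not all different  FAIL
C3: a4 = 8 > 7, so we need a3 ≤ 18; a3 = 17 ≤ 18  OK
C4: a1 = 26 is even  OK
C5: a6 = 4 = 4 (first disjunct)  OK
C6: a5 + a1 = 28; 28 mod 4 = 0, not 1  FAIL
C7: a6 = 4, a8 = 8; distinct  OK
C8: a8=8, a7=11, a1=26; 1 of them equals 26  OK
C9: a3 + a6 + a2 = 17 + 4 + 12 = 33  OK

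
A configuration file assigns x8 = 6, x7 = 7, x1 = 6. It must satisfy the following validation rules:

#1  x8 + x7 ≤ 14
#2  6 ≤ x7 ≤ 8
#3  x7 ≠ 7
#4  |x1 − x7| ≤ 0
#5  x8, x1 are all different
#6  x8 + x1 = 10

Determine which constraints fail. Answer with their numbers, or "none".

#1 x8 + x7 = 6 + 7 = 13; 13 ≤ 14 — holds.
#2 x7 = 7 lies in [6, 8] — holds.
#3 x7 = 7, but 7 is required to differ — fails.
#4 |6 − 7| = 1; 1 > 0, exceeds bound 0 — fails.
#5 x8 = x1 = 6, not all different — fails.
#6 x8 + x1 = 6 + 6 = 12, not 10 — fails.

No — constraints 3, 4, 5, and 6 are not satisfied.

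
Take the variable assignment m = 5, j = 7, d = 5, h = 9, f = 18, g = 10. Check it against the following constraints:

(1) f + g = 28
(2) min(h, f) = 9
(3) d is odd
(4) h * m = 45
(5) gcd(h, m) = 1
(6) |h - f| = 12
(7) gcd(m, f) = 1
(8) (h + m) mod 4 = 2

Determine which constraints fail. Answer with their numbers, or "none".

Violated: 6.

(1) f + g = 18 + 10 = 28  ✓
(2) min(9, 18) = 9  ✓
(3) d = 5 is odd  ✓
(4) h * m = 9 * 5 = 45  ✓
(5) gcd(9, 5) = 1  ✓
(6) |9 - 18| = 9, not 12  ✗
(7) gcd(5, 18) = 1  ✓
(8) h + m = 14; 14 mod 4 = 2  ✓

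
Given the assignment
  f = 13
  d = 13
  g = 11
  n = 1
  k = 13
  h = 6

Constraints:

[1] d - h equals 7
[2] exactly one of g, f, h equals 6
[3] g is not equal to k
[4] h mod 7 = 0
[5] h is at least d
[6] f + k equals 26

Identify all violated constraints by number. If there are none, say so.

Violated: 4, 5.

[1] d - h = 13 - 6 = 7  OK
[2] g=11, f=13, h=6; 1 of them equals 6  OK
[3] g = 11, k = 13; distinct  OK
[4] 6 mod 7 = 6, not 0  FAIL
[5] h = 6, d = 13; 6 < 13 (want ≥)  FAIL
[6] f + k = 13 + 13 = 26  OK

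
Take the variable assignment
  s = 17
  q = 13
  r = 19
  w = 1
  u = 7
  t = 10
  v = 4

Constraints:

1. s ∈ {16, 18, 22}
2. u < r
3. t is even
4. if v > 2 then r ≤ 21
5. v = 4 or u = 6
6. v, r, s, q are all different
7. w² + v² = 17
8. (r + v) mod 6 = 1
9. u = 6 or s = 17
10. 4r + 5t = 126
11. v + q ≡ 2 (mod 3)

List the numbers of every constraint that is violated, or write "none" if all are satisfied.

1. s = 17 is not in {16, 18, 22}  fails
2. u = 7, r = 19; 7 < 19  holds
3. t = 10 is even  holds
4. v = 4 > 2, so we need r ≤ 21; r = 19 ≤ 21  holds
5. v = 4 = 4 (first disjunct)  holds
6. values 4, 19, 17, 13 are pairwise distinct  holds
7. w² + v² = 1² + 4² = 1 + 16 = 17  holds
8. r + v = 23; 23 mod 6 = 5, not 1  fails
9. u = 7 ≠ 6, but s = 17 = 17 (second disjunct)  holds
10. 4r + 5t = 4(19) + 5(10) = 126  holds
11. v + q = 17; 17 mod 3 = 2  holds

Constraints 1, 8 do not hold.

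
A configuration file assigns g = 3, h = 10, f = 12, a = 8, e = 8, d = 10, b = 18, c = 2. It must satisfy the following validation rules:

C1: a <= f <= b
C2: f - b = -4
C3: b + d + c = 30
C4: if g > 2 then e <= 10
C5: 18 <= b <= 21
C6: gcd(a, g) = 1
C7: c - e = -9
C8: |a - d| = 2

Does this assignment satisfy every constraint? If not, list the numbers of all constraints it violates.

No — constraints 2 and 7 are not satisfied.

C1: values 8 <= 12 <= 18 — satisfied.
C2: f - b = 12 - 18 = -6, not -4 — violated.
C3: b + d + c = 18 + 10 + 2 = 30 — satisfied.
C4: g = 3 > 2, so we need e ≤ 10; e = 8 ≤ 10 — satisfied.
C5: b = 18 lies in [18, 21] — satisfied.
C6: gcd(8, 3) = 1 — satisfied.
C7: c - e = 2 - 8 = -6, not -9 — violated.
C8: |8 - 10| = 2 — satisfied.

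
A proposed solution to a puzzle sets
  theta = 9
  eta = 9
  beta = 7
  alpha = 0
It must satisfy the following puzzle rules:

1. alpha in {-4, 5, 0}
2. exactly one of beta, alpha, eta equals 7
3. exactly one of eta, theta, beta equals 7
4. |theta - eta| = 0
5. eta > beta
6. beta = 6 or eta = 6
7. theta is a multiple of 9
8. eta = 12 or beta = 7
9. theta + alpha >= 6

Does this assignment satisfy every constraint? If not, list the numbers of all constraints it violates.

No — constraint 6 is not satisfied.

1. alpha = 0 is in {-4, 5, 0} — holds.
2. beta=7, alpha=0, eta=9; 1 of them equals 7 — holds.
3. eta=9, theta=9, beta=7; 1 of them equals 7 — holds.
4. |9 - 9| = 0 — holds.
5. eta = 9, beta = 7; 9 > 7 — holds.
6. beta = 7 ≠ 6 and eta = 9 ≠ 6; both disjuncts false — does not hold.
7. 9 / 9 = 1, so 9 divides 9 — holds.
8. eta = 9 ≠ 12, but beta = 7 = 7 (second disjunct) — holds.
9. theta + alpha = 9 + 0 = 9; 9 ≥ 6 — holds.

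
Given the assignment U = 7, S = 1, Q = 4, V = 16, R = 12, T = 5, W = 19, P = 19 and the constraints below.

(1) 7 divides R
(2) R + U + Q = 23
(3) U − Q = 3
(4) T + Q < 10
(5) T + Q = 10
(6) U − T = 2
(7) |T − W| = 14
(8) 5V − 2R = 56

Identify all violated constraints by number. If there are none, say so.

Violated: 1 and 5.

(1) 12 = 7×1 + 5, so 7 does not divide 12 — does not hold.
(2) R + U + Q = 12 + 7 + 4 = 23 — holds.
(3) U − Q = 7 − 4 = 3 — holds.
(4) T + Q = 5 + 4 = 9; 9 < 10 — holds.
(5) T + Q = 5 + 4 = 9, not 10 — does not hold.
(6) U − T = 7 − 5 = 2 — holds.
(7) |5 − 19| = 14 — holds.
(8) 5V − 2R = 5(16) − 2(12) = 56 — holds.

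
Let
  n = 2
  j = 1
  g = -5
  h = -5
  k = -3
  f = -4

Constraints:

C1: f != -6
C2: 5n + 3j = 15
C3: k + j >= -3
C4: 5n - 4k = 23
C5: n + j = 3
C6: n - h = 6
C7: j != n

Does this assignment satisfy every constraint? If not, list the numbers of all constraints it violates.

C1: f = -4, and -4 ≠ -6 — holds.
C2: 5n + 3j = 5(2) + 3(1) = 13, not 15 — fails.
C3: k + j = -3 + 1 = -2; -2 ≥ -3 — holds.
C4: 5n - 4k = 5(2) - 4(-3) = 22, not 23 — fails.
C5: n + j = 2 + 1 = 3 — holds.
C6: n - h = 2 - (-5) = 7, not 6 — fails.
C7: j = 1, n = 2; distinct — holds.

The assignment fails constraints 2, 4, and 6.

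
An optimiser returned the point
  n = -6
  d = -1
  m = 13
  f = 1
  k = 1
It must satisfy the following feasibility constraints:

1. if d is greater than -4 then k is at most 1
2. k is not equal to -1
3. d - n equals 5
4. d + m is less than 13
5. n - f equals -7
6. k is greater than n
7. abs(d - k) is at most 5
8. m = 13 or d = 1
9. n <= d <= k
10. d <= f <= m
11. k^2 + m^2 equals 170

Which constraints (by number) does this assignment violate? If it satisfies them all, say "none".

None — every constraint holds.

1. d = -1 > -4, so we need k ≤ 1; k = 1 ≤ 1  OK
2. k = 1, and 1 ≠ -1  OK
3. d - n = -1 - (-6) = 5  OK
4. d + m = -1 + 13 = 12; 12 < 13  OK
5. n - f = -6 - 1 = -7  OK
6. k = 1, n = -6; 1 > -6  OK
7. abs(-1 - 1) = 2; 2 ≤ 5  OK
8. m = 13 = 13 (first disjunct)  OK
9. values -6 <= -1 <= 1  OK
10. values -1 <= 1 <= 13  OK
11. k^2 + m^2 = 1^2 + 13^2 = 1 + 169 = 170  OK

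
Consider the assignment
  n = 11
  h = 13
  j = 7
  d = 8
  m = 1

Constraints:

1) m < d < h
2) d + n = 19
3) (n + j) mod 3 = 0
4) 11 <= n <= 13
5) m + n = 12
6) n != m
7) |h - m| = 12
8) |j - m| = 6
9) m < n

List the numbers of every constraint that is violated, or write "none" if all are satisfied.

1) values 1 < 8 < 13 — OK.
2) d + n = 8 + 11 = 19 — OK.
3) n + j = 18; 18 mod 3 = 0 — OK.
4) n = 11 lies in [11, 13] — OK.
5) m + n = 1 + 11 = 12 — OK.
6) n = 11, m = 1; distinct — OK.
7) |13 - 1| = 12 — OK.
8) |7 - 1| = 6 — OK.
9) m = 1, n = 11; 1 < 11 — OK.

None — every constraint holds.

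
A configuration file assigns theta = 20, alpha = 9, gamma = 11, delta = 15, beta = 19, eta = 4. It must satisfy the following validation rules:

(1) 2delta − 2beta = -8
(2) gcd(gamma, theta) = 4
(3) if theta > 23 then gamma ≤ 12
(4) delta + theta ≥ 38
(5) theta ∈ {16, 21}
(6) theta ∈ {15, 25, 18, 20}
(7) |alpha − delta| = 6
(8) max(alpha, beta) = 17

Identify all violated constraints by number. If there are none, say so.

(1) 2delta − 2beta = 2(15) − 2(19) = -8  true
(2) gcd(11, 20) = 1, not 4  false
(3) theta = 20, not > 23; antecedent false, conditional vacuously true  true
(4) delta + theta = 15 + 20 = 35; 35 < 38, bound 38 not met  false
(5) theta = 20 is not in {16, 21}  false
(6) theta = 20 is in {15, 25, 18, 20}  true
(7) |9 − 15| = 6  true
(8) max(9, 19) = 19, not 17  false

The assignment fails constraints 2, 4, 5, 8.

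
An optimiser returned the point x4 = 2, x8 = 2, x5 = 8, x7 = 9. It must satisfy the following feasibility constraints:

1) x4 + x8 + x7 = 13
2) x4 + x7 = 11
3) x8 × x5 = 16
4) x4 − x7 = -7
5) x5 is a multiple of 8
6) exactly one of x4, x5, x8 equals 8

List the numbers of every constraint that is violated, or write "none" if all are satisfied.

1) x4 + x8 + x7 = 2 + 2 + 9 = 13 — OK.
2) x4 + x7 = 2 + 9 = 11 — OK.
3) x8 × x5 = 2 × 8 = 16 — OK.
4) x4 − x7 = 2 − 9 = -7 — OK.
5) 8 / 8 = 1, so 8 divides 8 — OK.
6) x4=2, x5=8, x8=2; 1 of them equals 8 — OK.

No violations.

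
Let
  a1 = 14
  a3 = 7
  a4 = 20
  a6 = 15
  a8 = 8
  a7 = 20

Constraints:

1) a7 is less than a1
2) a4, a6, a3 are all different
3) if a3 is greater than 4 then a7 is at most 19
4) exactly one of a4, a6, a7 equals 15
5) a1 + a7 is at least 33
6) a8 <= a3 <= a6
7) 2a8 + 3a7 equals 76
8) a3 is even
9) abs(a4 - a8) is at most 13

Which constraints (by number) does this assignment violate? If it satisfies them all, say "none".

1) a7 = 20, a1 = 14; 20 ≥ 14 (want <) — does not hold.
2) values 20, 15, 7 are pairwise distinct — holds.
3) a3 = 7 > 4, so we need a7 ≤ 19; but a7 = 20 > 19 — does not hold.
4) a4=20, a6=15, a7=20; 1 of them equals 15 — holds.
5) a1 + a7 = 14 + 20 = 34; 34 ≥ 33 — holds.
6) values 8, 7, 15; a8 = 8 is not <= a3 = 7 — does not hold.
7) 2a8 + 3a7 = 2(8) + 3(20) = 76 — holds.
8) a3 = 7 is odd — does not hold.
9) abs(20 - 8) = 12; 12 ≤ 13 — holds.

Constraints 1, 3, 6, and 8 do not hold.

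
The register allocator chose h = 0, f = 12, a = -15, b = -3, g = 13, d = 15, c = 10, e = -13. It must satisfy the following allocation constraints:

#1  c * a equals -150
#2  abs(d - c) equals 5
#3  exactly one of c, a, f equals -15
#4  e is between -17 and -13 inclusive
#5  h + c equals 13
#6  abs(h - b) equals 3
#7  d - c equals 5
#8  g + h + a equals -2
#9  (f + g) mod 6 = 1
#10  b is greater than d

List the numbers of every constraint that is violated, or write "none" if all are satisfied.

#1 c * a = 10 * (-15) = -150 — satisfied.
#2 abs(15 - 10) = 5 — satisfied.
#3 c=10, a=-15, f=12; 1 of them equals -15 — satisfied.
#4 e = -13 lies in [-17, -13] — satisfied.
#5 h + c = 0 + 10 = 10, not 13 — violated.
#6 abs(0 - (-3)) = 3 — satisfied.
#7 d - c = 15 - 10 = 5 — satisfied.
#8 g + h + a = 13 + 0 + (-15) = -2 — satisfied.
#9 f + g = 25; 25 mod 6 = 1 — satisfied.
#10 b = -3, d = 15; -3 ≤ 15 (want >) — violated.

The assignment fails constraints 5 and 10.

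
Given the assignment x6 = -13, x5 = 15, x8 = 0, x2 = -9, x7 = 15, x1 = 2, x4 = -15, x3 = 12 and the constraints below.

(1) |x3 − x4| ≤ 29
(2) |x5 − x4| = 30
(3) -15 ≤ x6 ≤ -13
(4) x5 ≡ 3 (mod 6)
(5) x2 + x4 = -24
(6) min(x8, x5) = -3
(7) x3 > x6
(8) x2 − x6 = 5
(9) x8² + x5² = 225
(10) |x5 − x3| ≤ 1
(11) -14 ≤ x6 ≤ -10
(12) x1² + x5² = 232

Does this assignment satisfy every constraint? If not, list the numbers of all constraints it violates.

(1) |12 − (-15)| = 27; 27 ≤ 29  ✔
(2) |15 − (-15)| = 30  ✔
(3) x6 = -13 lies in [-15, -13]  ✔
(4) 15 mod 6 = 3  ✔
(5) x2 + x4 = -9 + (-15) = -24  ✔
(6) min(0, 15) = 0, not -3  ✘
(7) x3 = 12, x6 = -13; 12 > -13  ✔
(8) x2 − x6 = -9 − (-13) = 4, not 5  ✘
(9) x8² + x5² = 0² + 15² = 0 + 225 = 225  ✔
(10) |15 − 12| = 3; 3 > 1, exceeds bound 1  ✘
(11) x6 = -13 lies in [-14, -10]  ✔
(12) x1² + x5² = 2² + 15² = 4 + 225 = 229, not 232  ✘

No — constraints 6, 8, 10, and 12 are not satisfied.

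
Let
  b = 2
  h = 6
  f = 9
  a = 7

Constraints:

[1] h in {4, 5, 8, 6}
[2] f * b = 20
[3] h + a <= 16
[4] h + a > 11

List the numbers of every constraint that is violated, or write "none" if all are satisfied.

No — constraint 2 is not satisfied.

[1] h = 6 is in {4, 5, 8, 6} — holds.
[2] f * b = 9 * 2 = 18, not 20 — does not hold.
[3] h + a = 6 + 7 = 13; 13 ≤ 16 — holds.
[4] h + a = 6 + 7 = 13; 13 > 11 — holds.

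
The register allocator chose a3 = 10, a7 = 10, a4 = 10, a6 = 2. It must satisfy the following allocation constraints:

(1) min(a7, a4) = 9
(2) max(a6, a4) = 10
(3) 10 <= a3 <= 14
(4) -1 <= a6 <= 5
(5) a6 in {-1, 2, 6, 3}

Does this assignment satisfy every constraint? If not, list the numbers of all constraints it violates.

(1) min(10, 10) = 10, not 9  fails
(2) max(2, 10) = 10  holds
(3) a3 = 10 lies in [10, 14]  holds
(4) a6 = 2 lies in [-1, 5]  holds
(5) a6 = 2 is in {-1, 2, 6, 3}  holds

Violated: 1.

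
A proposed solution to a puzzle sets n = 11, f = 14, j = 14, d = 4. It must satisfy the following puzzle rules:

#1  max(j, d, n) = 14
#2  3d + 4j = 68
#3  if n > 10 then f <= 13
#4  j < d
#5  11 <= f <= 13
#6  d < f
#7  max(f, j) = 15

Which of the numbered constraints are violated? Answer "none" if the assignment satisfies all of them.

#1 max(14, 4, 11) = 14 — satisfied.
#2 3d + 4j = 3(4) + 4(14) = 68 — satisfied.
#3 n = 11 > 10, so we need f ≤ 13; but f = 14 > 13 — violated.
#4 j = 14, d = 4; 14 ≥ 4 (want <) — violated.
#5 f = 14 is outside [11, 13] — violated.
#6 d = 4, f = 14; 4 < 14 — satisfied.
#7 max(14, 14) = 14, not 15 — violated.

Constraints 3, 4, 5, and 7 are violated.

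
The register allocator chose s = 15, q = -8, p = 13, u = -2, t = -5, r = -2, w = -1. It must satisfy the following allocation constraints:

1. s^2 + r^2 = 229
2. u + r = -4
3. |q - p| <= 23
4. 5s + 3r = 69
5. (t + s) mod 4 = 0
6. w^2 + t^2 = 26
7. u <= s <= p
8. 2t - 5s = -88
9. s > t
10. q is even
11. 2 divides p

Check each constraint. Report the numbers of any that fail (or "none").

1. s^2 + r^2 = 15^2 + (-2)^2 = 225 + 4 = 229 — holds.
2. u + r = -2 + (-2) = -4 — holds.
3. |-8 - 13| = 21; 21 ≤ 23 — holds.
4. 5s + 3r = 5(15) + 3(-2) = 69 — holds.
5. t + s = 10; 10 mod 4 = 2, not 0 — fails.
6. w^2 + t^2 = (-1)^2 + (-5)^2 = 1 + 25 = 26 — holds.
7. values -2, 15, 13; s = 15 is not <= p = 13 — fails.
8. 2t - 5s = 2(-5) - 5(15) = -85, not -88 — fails.
9. s = 15, t = -5; 15 > -5 — holds.
10. q = -8 is even — holds.
11. 13 = 2*6 + 1, so 2 does not divide 13 — fails.

No — constraints 5, 7, 8, and 11 are not satisfied.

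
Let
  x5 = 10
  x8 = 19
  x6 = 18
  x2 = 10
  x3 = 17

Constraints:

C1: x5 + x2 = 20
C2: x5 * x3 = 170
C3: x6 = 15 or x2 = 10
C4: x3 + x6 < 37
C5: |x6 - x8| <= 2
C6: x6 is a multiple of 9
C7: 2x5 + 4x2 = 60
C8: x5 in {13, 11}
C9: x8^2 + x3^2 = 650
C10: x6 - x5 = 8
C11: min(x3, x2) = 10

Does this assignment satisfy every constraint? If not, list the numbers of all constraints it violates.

C1: x5 + x2 = 10 + 10 = 20  holds
C2: x5 * x3 = 10 * 17 = 170  holds
C3: x6 = 18 ≠ 15, but x2 = 10 = 10 (second disjunct)  holds
C4: x3 + x6 = 17 + 18 = 35; 35 < 37  holds
C5: |18 - 19| = 1; 1 ≤ 2  holds
C6: 18 / 9 = 2, so 9 divides 18  holds
C7: 2x5 + 4x2 = 2(10) + 4(10) = 60  holds
C8: x5 = 10 is not in {13, 11}  fails
C9: x8^2 + x3^2 = 19^2 + 17^2 = 361 + 289 = 650  holds
C10: x6 - x5 = 18 - 10 = 8  holds
C11: min(17, 10) = 10  holds

Constraint 8 does not hold.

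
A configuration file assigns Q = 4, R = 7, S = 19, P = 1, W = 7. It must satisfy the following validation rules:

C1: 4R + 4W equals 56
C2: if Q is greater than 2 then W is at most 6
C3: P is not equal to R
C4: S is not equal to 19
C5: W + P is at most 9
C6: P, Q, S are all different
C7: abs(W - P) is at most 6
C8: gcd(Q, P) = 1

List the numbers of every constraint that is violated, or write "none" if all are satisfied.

Constraints 2 and 4 are violated.

C1: 4R + 4W = 4(7) + 4(7) = 56 — holds.
C2: Q = 4 > 2, so we need W ≤ 6; but W = 7 > 6 — fails.
C3: P = 1, R = 7; distinct — holds.
C4: S = 19, but 19 is required to differ — fails.
C5: W + P = 7 + 1 = 8; 8 ≤ 9 — holds.
C6: values 1, 4, 19 are pairwise distinct — holds.
C7: abs(7 - 1) = 6; 6 ≤ 6 — holds.
C8: gcd(4, 1) = 1 — holds.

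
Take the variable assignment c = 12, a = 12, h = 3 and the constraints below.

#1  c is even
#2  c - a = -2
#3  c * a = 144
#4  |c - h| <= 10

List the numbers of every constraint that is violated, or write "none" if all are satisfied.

#1 c = 12 is even  holds
#2 c - a = 12 - 12 = 0, not -2  fails
#3 c * a = 12 * 12 = 144  holds
#4 |12 - 3| = 9; 9 ≤ 10  holds

Constraint 2 does not hold.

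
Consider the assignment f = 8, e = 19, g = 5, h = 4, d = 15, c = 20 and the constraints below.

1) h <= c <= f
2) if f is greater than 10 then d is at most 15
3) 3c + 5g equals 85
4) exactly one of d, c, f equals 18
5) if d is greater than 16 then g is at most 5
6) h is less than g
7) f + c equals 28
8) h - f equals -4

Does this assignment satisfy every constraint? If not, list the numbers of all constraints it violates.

1) values 4, 20, 8; c = 20 is not <= f = 8  ✘
2) f = 8, not > 10; antecedent false, conditional vacuously true  ✔
3) 3c + 5g = 3(20) + 5(5) = 85  ✔
4) d=15, c=20, f=8; 0 of them equal 18, not exactly one  ✘
5) d = 15, not > 16; antecedent false, conditional vacuously true  ✔
6) h = 4, g = 5; 4 < 5  ✔
7) f + c = 8 + 20 = 28  ✔
8) h - f = 4 - 8 = -4  ✔

Constraints 1 and 4 are violated.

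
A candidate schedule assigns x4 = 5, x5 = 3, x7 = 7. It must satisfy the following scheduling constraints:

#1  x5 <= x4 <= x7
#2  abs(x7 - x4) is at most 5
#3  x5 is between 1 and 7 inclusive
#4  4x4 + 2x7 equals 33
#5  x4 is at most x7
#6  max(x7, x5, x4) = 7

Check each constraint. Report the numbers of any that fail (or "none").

#1 values 3 <= 5 <= 7 — holds.
#2 abs(7 - 5) = 2; 2 ≤ 5 — holds.
#3 x5 = 3 lies in [1, 7] — holds.
#4 4x4 + 2x7 = 4(5) + 2(7) = 34, not 33 — fails.
#5 x4 = 5, x7 = 7; 5 ≤ 7 — holds.
#6 max(7, 3, 5) = 7 — holds.

Constraint 4 does not hold.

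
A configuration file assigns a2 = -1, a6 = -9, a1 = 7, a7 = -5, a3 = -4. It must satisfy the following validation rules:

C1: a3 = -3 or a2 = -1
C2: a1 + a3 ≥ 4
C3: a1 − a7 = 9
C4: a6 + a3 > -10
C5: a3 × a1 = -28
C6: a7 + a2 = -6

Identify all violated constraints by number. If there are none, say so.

C1: a3 = -4 ≠ -3, but a2 = -1 = -1 (second disjunct)  ✔
C2: a1 + a3 = 7 + (-4) = 3; 3 < 4, bound 4 not met  ✘
C3: a1 − a7 = 7 − (-5) = 12, not 9  ✘
C4: a6 + a3 = -9 + (-4) = -13; -13 ≤ -10, bound -10 not met  ✘
C5: a3 × a1 = -4 × 7 = -28  ✔
C6: a7 + a2 = -5 + (-1) = -6  ✔

Constraints 2, 3, 4 are violated.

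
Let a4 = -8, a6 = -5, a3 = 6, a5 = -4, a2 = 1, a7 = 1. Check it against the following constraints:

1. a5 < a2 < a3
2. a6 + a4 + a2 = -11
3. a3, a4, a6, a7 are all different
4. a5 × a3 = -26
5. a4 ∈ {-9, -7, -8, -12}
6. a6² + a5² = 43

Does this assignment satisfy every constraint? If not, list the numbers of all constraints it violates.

1. values -4 < 1 < 6 — satisfied.
2. a6 + a4 + a2 = -5 + (-8) + 1 = -12, not -11 — violated.
3. values 6, -8, -5, 1 are pairwise distinct — satisfied.
4. a5 × a3 = -4 × 6 = -24, not -26 — violated.
5. a4 = -8 is in {-9, -7, -8, -12} — satisfied.
6. a6² + a5² = (-5)² + (-4)² = 25 + 16 = 41, not 43 — violated.

Violated: 2, 4, and 6.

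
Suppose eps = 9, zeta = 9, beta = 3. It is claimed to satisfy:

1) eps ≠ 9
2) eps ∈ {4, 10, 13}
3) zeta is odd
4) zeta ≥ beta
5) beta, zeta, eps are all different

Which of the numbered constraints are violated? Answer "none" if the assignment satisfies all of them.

Constraints 1, 2, 5 do not hold.

1) eps = 9, but 9 is required to differ — violated.
2) eps = 9 is not in {4, 10, 13} — violated.
3) zeta = 9 is odd — OK.
4) zeta = 9, beta = 3; 9 ≥ 3 — OK.
5) zeta = eps = 9, not all different — violated.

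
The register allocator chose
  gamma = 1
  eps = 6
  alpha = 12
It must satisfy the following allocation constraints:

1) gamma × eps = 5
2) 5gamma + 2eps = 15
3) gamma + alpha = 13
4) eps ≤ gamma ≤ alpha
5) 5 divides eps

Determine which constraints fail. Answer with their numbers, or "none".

1) gamma × eps = 1 × 6 = 6, not 5  ✗
2) 5gamma + 2eps = 5(1) + 2(6) = 17, not 15  ✗
3) gamma + alpha = 1 + 12 = 13  ✓
4) values 6, 1, 12; eps = 6 is not ≤ gamma = 1  ✗
5) 6 = 5×1 + 1, so 5 does not divide 6  ✗

Constraints 1, 2, 4, 5 do not hold.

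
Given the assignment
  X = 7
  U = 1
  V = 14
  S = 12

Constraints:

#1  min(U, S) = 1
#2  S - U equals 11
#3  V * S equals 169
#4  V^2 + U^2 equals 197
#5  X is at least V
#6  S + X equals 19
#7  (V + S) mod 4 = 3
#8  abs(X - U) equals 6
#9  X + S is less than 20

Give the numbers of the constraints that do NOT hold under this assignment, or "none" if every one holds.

Constraints 3, 5, and 7 do not hold.

#1 min(1, 12) = 1  ✔
#2 S - U = 12 - 1 = 11  ✔
#3 V * S = 14 * 12 = 168, not 169  ✘
#4 V^2 + U^2 = 14^2 + 1^2 = 196 + 1 = 197  ✔
#5 X = 7, V = 14; 7 < 14 (want ≥)  ✘
#6 S + X = 12 + 7 = 19  ✔
#7 V + S = 26; 26 mod 4 = 2, not 3  ✘
#8 abs(7 - 1) = 6  ✔
#9 X + S = 7 + 12 = 19; 19 < 20  ✔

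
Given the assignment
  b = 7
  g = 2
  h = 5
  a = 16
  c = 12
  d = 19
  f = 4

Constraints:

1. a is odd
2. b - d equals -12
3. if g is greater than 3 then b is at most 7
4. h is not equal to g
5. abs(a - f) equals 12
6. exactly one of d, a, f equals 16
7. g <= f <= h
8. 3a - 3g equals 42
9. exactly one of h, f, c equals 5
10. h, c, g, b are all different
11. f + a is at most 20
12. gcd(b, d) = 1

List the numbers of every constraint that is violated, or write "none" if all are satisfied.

Constraint 1 is violated.

1. a = 16 is even  ✘
2. b - d = 7 - 19 = -12  ✔
3. g = 2, not > 3; antecedent false, conditional vacuously true  ✔
4. h = 5, g = 2; distinct  ✔
5. abs(16 - 4) = 12  ✔
6. d=19, a=16, f=4; 1 of them equals 16  ✔
7. values 2 <= 4 <= 5  ✔
8. 3a - 3g = 3(16) - 3(2) = 42  ✔
9. h=5, f=4, c=12; 1 of them equals 5  ✔
10. values 5, 12, 2, 7 are pairwise distinct  ✔
11. f + a = 4 + 16 = 20; 20 ≤ 20  ✔
12. gcd(7, 19) = 1  ✔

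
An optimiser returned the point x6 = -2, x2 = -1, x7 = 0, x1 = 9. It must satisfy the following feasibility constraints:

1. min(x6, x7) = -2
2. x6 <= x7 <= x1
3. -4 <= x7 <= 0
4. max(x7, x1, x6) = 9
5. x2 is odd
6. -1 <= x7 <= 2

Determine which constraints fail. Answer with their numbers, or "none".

1. min(-2, 0) = -2 — satisfied.
2. values -2 <= 0 <= 9 — satisfied.
3. x7 = 0 lies in [-4, 0] — satisfied.
4. max(0, 9, -2) = 9 — satisfied.
5. x2 = -1 is odd — satisfied.
6. x7 = 0 lies in [-1, 2] — satisfied.

Yes — all constraints hold.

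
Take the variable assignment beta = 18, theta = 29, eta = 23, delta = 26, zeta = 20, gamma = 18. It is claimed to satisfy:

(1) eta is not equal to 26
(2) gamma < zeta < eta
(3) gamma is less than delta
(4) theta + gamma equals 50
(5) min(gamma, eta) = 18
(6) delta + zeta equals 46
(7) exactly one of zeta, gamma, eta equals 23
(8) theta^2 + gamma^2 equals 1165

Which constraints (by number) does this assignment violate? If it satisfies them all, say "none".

Constraint 4 is violated.

(1) eta = 23, and 23 ≠ 26  OK
(2) values 18 < 20 < 23  OK
(3) gamma = 18, delta = 26; 18 < 26  OK
(4) theta + gamma = 29 + 18 = 47, not 50  FAIL
(5) min(18, 23) = 18  OK
(6) delta + zeta = 26 + 20 = 46  OK
(7) zeta=20, gamma=18, eta=23; 1 of them equals 23  OK
(8) theta^2 + gamma^2 = 29^2 + 18^2 = 841 + 324 = 1165  OK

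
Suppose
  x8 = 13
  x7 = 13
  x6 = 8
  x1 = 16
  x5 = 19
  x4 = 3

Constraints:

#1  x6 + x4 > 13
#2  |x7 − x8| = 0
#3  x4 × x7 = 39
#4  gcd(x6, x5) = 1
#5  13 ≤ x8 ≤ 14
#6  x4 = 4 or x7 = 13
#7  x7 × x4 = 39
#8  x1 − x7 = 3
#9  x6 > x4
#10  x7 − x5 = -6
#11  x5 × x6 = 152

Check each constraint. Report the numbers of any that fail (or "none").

The assignment fails constraint 1.

#1 x6 + x4 = 8 + 3 = 11; 11 ≤ 13, bound 13 not met  ✗
#2 |13 − 13| = 0  ✓
#3 x4 × x7 = 3 × 13 = 39  ✓
#4 gcd(8, 19) = 1  ✓
#5 x8 = 13 lies in [13, 14]  ✓
#6 x4 = 3 ≠ 4, but x7 = 13 = 13 (second disjunct)  ✓
#7 x7 × x4 = 13 × 3 = 39  ✓
#8 x1 − x7 = 16 − 13 = 3  ✓
#9 x6 = 8, x4 = 3; 8 > 3  ✓
#10 x7 − x5 = 13 − 19 = -6  ✓
#11 x5 × x6 = 19 × 8 = 152  ✓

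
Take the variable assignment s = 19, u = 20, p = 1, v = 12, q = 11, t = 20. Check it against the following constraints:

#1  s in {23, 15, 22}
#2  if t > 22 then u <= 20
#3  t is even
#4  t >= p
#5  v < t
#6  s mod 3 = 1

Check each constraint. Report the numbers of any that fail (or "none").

#1 s = 19 is not in {23, 15, 22} — violated.
#2 t = 20, not > 22; antecedent false, conditional vacuously true — OK.
#3 t = 20 is even — OK.
#4 t = 20, p = 1; 20 ≥ 1 — OK.
#5 v = 12, t = 20; 12 < 20 — OK.
#6 19 mod 3 = 1 — OK.

No — constraint 1 is not satisfied.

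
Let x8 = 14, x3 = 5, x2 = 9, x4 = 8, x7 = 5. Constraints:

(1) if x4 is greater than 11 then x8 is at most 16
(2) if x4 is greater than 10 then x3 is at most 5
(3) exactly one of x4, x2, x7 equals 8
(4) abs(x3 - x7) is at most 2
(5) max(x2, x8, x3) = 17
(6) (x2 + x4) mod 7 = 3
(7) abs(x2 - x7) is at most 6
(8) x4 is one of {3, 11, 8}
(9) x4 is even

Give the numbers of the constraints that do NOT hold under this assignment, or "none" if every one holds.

The assignment fails constraint 5.

(1) x4 = 8, not > 11; antecedent false, conditional vacuously true  ✓
(2) x4 = 8, not > 10; antecedent false, conditional vacuously true  ✓
(3) x4=8, x2=9, x7=5; 1 of them equals 8  ✓
(4) abs(5 - 5) = 0; 0 ≤ 2  ✓
(5) max(9, 14, 5) = 14, not 17  ✗
(6) x2 + x4 = 17; 17 mod 7 = 3  ✓
(7) abs(9 - 5) = 4; 4 ≤ 6  ✓
(8) x4 = 8 is in {3, 11, 8}  ✓
(9) x4 = 8 is even  ✓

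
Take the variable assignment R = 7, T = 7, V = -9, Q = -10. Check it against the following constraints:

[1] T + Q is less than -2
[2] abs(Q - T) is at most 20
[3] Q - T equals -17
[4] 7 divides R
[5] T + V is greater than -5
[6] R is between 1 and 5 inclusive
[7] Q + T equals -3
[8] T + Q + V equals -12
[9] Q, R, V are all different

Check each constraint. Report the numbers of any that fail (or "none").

[1] T + Q = 7 + (-10) = -3; -3 < -2 — OK.
[2] abs(-10 - 7) = 17; 17 ≤ 20 — OK.
[3] Q - T = -10 - 7 = -17 — OK.
[4] 7 / 7 = 1, so 7 divides 7 — OK.
[5] T + V = 7 + (-9) = -2; -2 > -5 — OK.
[6] R = 7 is outside [1, 5] — violated.
[7] Q + T = -10 + 7 = -3 — OK.
[8] T + Q + V = 7 + (-10) + (-9) = -12 — OK.
[9] values -10, 7, -9 are pairwise distinct — OK.

Violated: 6.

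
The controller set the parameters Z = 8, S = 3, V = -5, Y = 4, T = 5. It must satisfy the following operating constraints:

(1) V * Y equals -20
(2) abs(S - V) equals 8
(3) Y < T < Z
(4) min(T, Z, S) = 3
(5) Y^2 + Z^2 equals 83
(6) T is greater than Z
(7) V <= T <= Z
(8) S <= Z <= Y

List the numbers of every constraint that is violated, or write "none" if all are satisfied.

(1) V * Y = -5 * 4 = -20  true
(2) abs(3 - (-5)) = 8  true
(3) values 4 < 5 < 8  true
(4) min(5, 8, 3) = 3  true
(5) Y^2 + Z^2 = 4^2 + 8^2 = 16 + 64 = 80, not 83  false
(6) T = 5, Z = 8; 5 ≤ 8 (want >)  false
(7) values -5 <= 5 <= 8  true
(8) values 3, 8, 4; Z = 8 is not <= Y = 4  false

No — constraints 5, 6, and 8 are not satisfied.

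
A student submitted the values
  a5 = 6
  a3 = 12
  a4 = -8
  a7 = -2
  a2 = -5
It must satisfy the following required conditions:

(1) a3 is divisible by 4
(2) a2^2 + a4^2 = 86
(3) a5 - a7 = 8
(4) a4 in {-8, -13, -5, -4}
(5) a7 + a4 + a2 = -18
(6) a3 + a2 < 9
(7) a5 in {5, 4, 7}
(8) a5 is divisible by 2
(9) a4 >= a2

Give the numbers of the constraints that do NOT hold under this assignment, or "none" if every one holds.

(1) 12 / 4 = 3, so 4 divides 12  true
(2) a2^2 + a4^2 = (-5)^2 + (-8)^2 = 25 + 64 = 89, not 86  false
(3) a5 - a7 = 6 - (-2) = 8  true
(4) a4 = -8 is in {-8, -13, -5, -4}  true
(5) a7 + a4 + a2 = -2 + (-8) + (-5) = -15, not -18  false
(6) a3 + a2 = 12 + (-5) = 7; 7 < 9  true
(7) a5 = 6 is not in {5, 4, 7}  false
(8) 6 / 2 = 3, so 2 divides 6  true
(9) a4 = -8, a2 = -5; -8 < -5 (want ≥)  false

Constraints 2, 5, 7, and 9 do not hold.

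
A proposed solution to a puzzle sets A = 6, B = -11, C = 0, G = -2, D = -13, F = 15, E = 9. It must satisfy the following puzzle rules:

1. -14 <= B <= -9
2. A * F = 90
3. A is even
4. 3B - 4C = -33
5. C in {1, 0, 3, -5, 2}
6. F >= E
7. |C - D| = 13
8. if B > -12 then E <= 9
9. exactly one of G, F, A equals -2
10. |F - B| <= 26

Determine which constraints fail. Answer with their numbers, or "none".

1. B = -11 lies in [-14, -9]  true
2. A * F = 6 * 15 = 90  true
3. A = 6 is even  true
4. 3B - 4C = 3(-11) - 4(0) = -33  true
5. C = 0 is in {1, 0, 3, -5, 2}  true
6. F = 15, E = 9; 15 ≥ 9  true
7. |0 - (-13)| = 13  true
8. B = -11 > -12, so we need E ≤ 9; E = 9 ≤ 9  true
9. G=-2, F=15, A=6; 1 of them equals -2  true
10. |15 - (-11)| = 26; 26 ≤ 26  true

Yes — all constraints hold.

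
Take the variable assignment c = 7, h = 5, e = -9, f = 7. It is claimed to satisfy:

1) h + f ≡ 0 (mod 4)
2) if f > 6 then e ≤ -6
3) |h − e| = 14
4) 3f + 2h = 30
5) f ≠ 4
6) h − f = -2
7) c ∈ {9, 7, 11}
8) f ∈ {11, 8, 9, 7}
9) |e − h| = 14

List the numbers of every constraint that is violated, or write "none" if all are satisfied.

Violated: 4.

1) h + f = 12; 12 mod 4 = 0 — OK.
2) f = 7 > 6, so we need e ≤ -6; e = -9 ≤ -6 — OK.
3) |5 − (-9)| = 14 — OK.
4) 3f + 2h = 3(7) + 2(5) = 31, not 30 — violated.
5) f = 7, and 7 ≠ 4 — OK.
6) h − f = 5 − 7 = -2 — OK.
7) c = 7 is in {9, 7, 11} — OK.
8) f = 7 is in {11, 8, 9, 7} — OK.
9) |-9 − 5| = 14 — OK.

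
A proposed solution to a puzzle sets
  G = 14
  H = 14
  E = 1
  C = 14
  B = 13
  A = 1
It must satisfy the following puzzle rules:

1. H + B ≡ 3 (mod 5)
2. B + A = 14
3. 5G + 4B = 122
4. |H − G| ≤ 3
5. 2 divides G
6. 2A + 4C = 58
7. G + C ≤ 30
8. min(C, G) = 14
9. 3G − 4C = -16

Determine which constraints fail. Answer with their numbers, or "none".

Violated: 1, 9.

1. H + B = 27; 27 mod 5 = 2, not 3  false
2. B + A = 13 + 1 = 14  true
3. 5G + 4B = 5(14) + 4(13) = 122  true
4. |14 − 14| = 0; 0 ≤ 3  true
5. 14 / 2 = 7, so 2 divides 14  true
6. 2A + 4C = 2(1) + 4(14) = 58  true
7. G + C = 14 + 14 = 28; 28 ≤ 30  true
8. min(14, 14) = 14  true
9. 3G − 4C = 3(14) − 4(14) = -14, not -16  false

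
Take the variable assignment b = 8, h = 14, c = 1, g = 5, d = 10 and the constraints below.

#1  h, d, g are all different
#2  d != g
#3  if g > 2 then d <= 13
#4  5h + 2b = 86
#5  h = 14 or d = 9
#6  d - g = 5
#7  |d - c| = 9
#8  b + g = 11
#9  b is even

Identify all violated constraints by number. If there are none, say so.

Violated: 8.

#1 values 14, 10, 5 are pairwise distinct — holds.
#2 d = 10, g = 5; distinct — holds.
#3 g = 5 > 2, so we need d ≤ 13; d = 10 ≤ 13 — holds.
#4 5h + 2b = 5(14) + 2(8) = 86 — holds.
#5 h = 14 = 14 (first disjunct) — holds.
#6 d - g = 10 - 5 = 5 — holds.
#7 |10 - 1| = 9 — holds.
#8 b + g = 8 + 5 = 13, not 11 — fails.
#9 b = 8 is even — holds.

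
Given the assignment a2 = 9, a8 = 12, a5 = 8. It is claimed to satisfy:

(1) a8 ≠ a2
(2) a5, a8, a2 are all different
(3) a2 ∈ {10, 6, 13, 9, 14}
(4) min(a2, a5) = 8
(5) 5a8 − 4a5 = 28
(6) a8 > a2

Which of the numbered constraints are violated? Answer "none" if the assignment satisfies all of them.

(1) a8 = 12, a2 = 9; distinct — holds.
(2) values 8, 12, 9 are pairwise distinct — holds.
(3) a2 = 9 is in {10, 6, 13, 9, 14} — holds.
(4) min(9, 8) = 8 — holds.
(5) 5a8 − 4a5 = 5(12) − 4(8) = 28 — holds.
(6) a8 = 12, a2 = 9; 12 > 9 — holds.

None — every constraint holds.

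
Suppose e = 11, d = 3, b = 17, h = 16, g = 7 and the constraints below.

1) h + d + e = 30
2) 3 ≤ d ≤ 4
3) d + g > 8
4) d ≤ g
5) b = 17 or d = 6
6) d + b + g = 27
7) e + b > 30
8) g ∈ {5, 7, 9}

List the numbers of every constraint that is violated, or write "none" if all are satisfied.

1) h + d + e = 16 + 3 + 11 = 30  holds
2) d = 3 lies in [3, 4]  holds
3) d + g = 3 + 7 = 10; 10 > 8  holds
4) d = 3, g = 7; 3 ≤ 7  holds
5) b = 17 = 17 (first disjunct)  holds
6) d + b + g = 3 + 17 + 7 = 27  holds
7) e + b = 11 + 17 = 28; 28 ≤ 30, bound 30 not met  fails
8) g = 7 is in {5, 7, 9}  holds

Constraint 7 is violated.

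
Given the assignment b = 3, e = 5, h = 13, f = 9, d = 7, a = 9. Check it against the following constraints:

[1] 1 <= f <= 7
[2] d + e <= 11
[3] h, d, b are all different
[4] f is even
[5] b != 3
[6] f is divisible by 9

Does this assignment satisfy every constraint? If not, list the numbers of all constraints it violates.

The assignment fails constraints 1, 2, 4, and 5.

[1] f = 9 is outside [1, 7] — does not hold.
[2] d + e = 7 + 5 = 12; 12 > 11, bound 11 not met — does not hold.
[3] values 13, 7, 3 are pairwise distinct — holds.
[4] f = 9 is odd — does not hold.
[5] b = 3, but 3 is required to differ — does not hold.
[6] 9 / 9 = 1, so 9 divides 9 — holds.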